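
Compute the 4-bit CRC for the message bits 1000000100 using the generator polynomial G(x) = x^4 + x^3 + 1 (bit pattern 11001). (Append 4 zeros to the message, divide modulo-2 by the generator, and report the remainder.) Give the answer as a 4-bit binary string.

Append 4 zeros: 10000001000000. Divide by 11001 (XOR where the leading bit is 1):
  pos 0: 10000 XOR 11001 = 01001
  pos 1: 10010 XOR 11001 = 01011
  pos 2: 10110 XOR 11001 = 01111
  pos 3: 11111 XOR 11001 = 00110
  pos 5: 11000 XOR 11001 = 00001
  pos 9: 10000 XOR 11001 = 01001
Remainder (last 4 bits) = 1001. This is the CRC / FCS.

1001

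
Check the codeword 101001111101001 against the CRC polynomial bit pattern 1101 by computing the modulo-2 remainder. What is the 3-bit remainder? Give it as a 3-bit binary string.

100

Modulo-2 division of 101001111101001 by 1101:
  pos 0: 1010 XOR 1101 = 0111
  pos 1: 1110 XOR 1101 = 0011
  pos 3: 1111 XOR 1101 = 0010
  pos 5: 1011 XOR 1101 = 0110
  pos 6: 1101 XOR 1101 = 0000
  pos 11: 1001 XOR 1101 = 0100
Remainder = 100 (nonzero — an error is detected).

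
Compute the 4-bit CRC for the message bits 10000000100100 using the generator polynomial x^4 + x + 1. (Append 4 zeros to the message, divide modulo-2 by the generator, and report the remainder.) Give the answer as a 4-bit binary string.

Append 4 zeros: 100000001001000000. Divide by 10011 (XOR where the leading bit is 1):
  pos 0: 10000 XOR 10011 = 00011
  pos 3: 11000 XOR 10011 = 01011
  pos 4: 10111 XOR 10011 = 00100
  pos 6: 10000 XOR 10011 = 00011
  pos 9: 11100 XOR 10011 = 01111
  pos 10: 11110 XOR 10011 = 01101
  pos 11: 11010 XOR 10011 = 01001
  pos 12: 10010 XOR 10011 = 00001
Remainder (last 4 bits) = 0010. This is the CRC / FCS.

0010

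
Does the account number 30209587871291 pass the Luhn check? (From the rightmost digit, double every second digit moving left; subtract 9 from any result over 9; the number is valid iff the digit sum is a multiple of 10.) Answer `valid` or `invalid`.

invalid

From the right, keep odd positions and double even positions (subtract 9 from any doubled value over 9):
  doubled (positions 2,4,...): 9 2 7 7 9 4 6 → sum 44
  kept (positions 1,3,...): 1 2 7 7 5 0 0 → sum 22
Total = 66.
66 mod 10 = 6, so the number is invalid.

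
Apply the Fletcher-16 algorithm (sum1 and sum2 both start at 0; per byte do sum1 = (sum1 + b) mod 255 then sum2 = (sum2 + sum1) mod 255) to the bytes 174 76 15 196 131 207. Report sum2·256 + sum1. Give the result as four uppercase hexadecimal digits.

Running sums (mod 255):
  after byte 0 (174): sum1=174, sum2=174
  after byte 1 (76): sum1=250, sum2=169
  after byte 2 (15): sum1=10, sum2=179
  after byte 3 (196): sum1=206, sum2=130
  after byte 4 (131): sum1=82, sum2=212
  after byte 5 (207): sum1=34, sum2=246
Checksum = sum2·256 + sum1 = 246·256 + 34 = 63010 = 0xF622.

F622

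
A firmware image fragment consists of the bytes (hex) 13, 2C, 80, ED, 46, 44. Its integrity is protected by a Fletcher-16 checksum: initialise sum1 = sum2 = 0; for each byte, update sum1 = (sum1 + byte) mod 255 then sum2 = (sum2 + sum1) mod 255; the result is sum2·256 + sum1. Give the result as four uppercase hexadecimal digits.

Running sums (mod 255):
  after byte 0 (13): sum1=19, sum2=19
  after byte 1 (2C): sum1=63, sum2=82
  after byte 2 (80): sum1=191, sum2=18
  after byte 3 (ED): sum1=173, sum2=191
  after byte 4 (46): sum1=243, sum2=179
  after byte 5 (44): sum1=56, sum2=235
Checksum = sum2·256 + sum1 = 235·256 + 56 = 60216 = 0xEB38.

EB38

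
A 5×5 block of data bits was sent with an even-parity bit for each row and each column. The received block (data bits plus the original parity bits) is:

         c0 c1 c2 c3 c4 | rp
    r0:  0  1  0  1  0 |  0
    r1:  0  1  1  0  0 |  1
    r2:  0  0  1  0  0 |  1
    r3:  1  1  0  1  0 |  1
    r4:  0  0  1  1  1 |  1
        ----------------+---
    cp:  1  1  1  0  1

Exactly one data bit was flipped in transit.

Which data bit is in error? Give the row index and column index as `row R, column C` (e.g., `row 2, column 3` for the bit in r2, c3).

Recompute each row's even parity and compare to rp:
  r0: data parity 0, sent rp 0 → ok
  r1: data parity 0, sent rp 1 → mismatch
  r2: data parity 1, sent rp 1 → ok
  r3: data parity 1, sent rp 1 → ok
  r4: data parity 1, sent rp 1 → ok
Recompute each column's even parity and compare to cp:
  c0: data parity 1, sent cp 1 → ok
  c1: data parity 1, sent cp 1 → ok
  c2: data parity 1, sent cp 1 → ok
  c3: data parity 1, sent cp 0 → mismatch
  c4: data parity 1, sent cp 1 → ok
Exactly one row (r1) and one column (c3) fail → the flipped bit is at their intersection.

row 1, column 3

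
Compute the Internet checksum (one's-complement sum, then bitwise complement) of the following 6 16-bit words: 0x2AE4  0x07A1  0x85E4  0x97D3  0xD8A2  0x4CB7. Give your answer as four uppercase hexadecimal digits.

One's-complement addition (fold any carry out of bit 15 back into bit 0):
  0x2AE4 + 0x07A1 = 0x03285
  0x3285 + 0x85E4 = 0x0B869
  0xB869 + 0x97D3 = 0x1503C → wrap carry → 0x503D
  0x503D + 0xD8A2 = 0x128DF → wrap carry → 0x28E0
  0x28E0 + 0x4CB7 = 0x07597
One's-complement sum = 0x7597.
Checksum = ~0x7597 & 0xFFFF = 0x8A68.

8A68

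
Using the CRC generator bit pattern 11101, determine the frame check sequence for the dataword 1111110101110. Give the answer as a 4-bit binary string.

Append 4 zeros: 11111101011100000. Divide by 11101 (XOR where the leading bit is 1):
  pos 0: 11111 XOR 11101 = 00010
  pos 3: 10101 XOR 11101 = 01000
  pos 4: 10000 XOR 11101 = 01101
  pos 5: 11011 XOR 11101 = 00110
  pos 7: 11011 XOR 11101 = 00110
  pos 9: 11000 XOR 11101 = 00101
  pos 11: 10100 XOR 11101 = 01001
  pos 12: 10010 XOR 11101 = 01111
Remainder (last 4 bits) = 1111. This is the CRC / FCS.

1111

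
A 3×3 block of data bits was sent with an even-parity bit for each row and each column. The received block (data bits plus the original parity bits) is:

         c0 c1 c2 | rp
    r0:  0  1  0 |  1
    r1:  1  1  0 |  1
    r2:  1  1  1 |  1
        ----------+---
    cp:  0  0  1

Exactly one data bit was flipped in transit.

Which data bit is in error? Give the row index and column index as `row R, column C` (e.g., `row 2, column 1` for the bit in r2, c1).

row 1, column 1

Recompute each row's even parity and compare to rp:
  r0: data parity 1, sent rp 1 → ok
  r1: data parity 0, sent rp 1 → mismatch
  r2: data parity 1, sent rp 1 → ok
Recompute each column's even parity and compare to cp:
  c0: data parity 0, sent cp 0 → ok
  c1: data parity 1, sent cp 0 → mismatch
  c2: data parity 1, sent cp 1 → ok
Exactly one row (r1) and one column (c1) fail → the flipped bit is at their intersection.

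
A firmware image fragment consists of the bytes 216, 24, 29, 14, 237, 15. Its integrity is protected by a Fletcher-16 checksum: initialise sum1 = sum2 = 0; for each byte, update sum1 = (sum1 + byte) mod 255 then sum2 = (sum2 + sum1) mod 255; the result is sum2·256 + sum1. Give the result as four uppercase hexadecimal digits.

Running sums (mod 255):
  after byte 0 (216): sum1=216, sum2=216
  after byte 1 (24): sum1=240, sum2=201
  after byte 2 (29): sum1=14, sum2=215
  after byte 3 (14): sum1=28, sum2=243
  after byte 4 (237): sum1=10, sum2=253
  after byte 5 (15): sum1=25, sum2=23
Checksum = sum2·256 + sum1 = 23·256 + 25 = 5913 = 0x1719.

1719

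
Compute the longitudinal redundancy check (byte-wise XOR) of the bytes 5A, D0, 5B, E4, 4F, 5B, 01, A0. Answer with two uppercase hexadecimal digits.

XOR the bytes together:
  start with 0x5A
  0x5A ⊕ 0xD0 = 0x8A
  0x8A ⊕ 0x5B = 0xD1
  0xD1 ⊕ 0xE4 = 0x35
  0x35 ⊕ 0x4F = 0x7A
  0x7A ⊕ 0x5B = 0x21
  0x21 ⊕ 0x01 = 0x20
  0x20 ⊕ 0xA0 = 0x80

80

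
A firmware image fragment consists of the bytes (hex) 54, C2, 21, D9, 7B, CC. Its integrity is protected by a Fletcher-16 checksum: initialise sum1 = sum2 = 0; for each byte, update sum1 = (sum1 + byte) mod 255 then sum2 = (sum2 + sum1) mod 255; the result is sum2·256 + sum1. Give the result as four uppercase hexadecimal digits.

Running sums (mod 255):
  after byte 0 (54): sum1=84, sum2=84
  after byte 1 (C2): sum1=23, sum2=107
  after byte 2 (21): sum1=56, sum2=163
  after byte 3 (D9): sum1=18, sum2=181
  after byte 4 (7B): sum1=141, sum2=67
  after byte 5 (CC): sum1=90, sum2=157
Checksum = sum2·256 + sum1 = 157·256 + 90 = 40282 = 0x9D5A.

9D5A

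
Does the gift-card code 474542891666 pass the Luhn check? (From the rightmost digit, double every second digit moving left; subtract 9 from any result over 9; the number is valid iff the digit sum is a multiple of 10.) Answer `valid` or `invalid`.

invalid

From the right, keep odd positions and double even positions (subtract 9 from any doubled value over 9):
  doubled (positions 2,4,...): 3 2 7 8 8 8 → sum 36
  kept (positions 1,3,...): 6 6 9 2 5 7 → sum 35
Total = 71.
71 mod 10 = 1, so the number is invalid.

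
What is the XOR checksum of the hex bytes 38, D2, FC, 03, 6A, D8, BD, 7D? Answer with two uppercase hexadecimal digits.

XOR the bytes together:
  start with 0x38
  0x38 ⊕ 0xD2 = 0xEA
  0xEA ⊕ 0xFC = 0x16
  0x16 ⊕ 0x03 = 0x15
  0x15 ⊕ 0x6A = 0x7F
  0x7F ⊕ 0xD8 = 0xA7
  0xA7 ⊕ 0xBD = 0x1A
  0x1A ⊕ 0x7D = 0x67

67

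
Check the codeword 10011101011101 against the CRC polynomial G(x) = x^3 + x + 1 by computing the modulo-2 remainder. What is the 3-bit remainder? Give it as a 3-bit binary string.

Modulo-2 division of 10011101011101 by 1011:
  pos 0: 1001 XOR 1011 = 0010
  pos 2: 1011 XOR 1011 = 0000
  pos 7: 1011 XOR 1011 = 0000
Remainder = 101 (nonzero — an error is detected).

101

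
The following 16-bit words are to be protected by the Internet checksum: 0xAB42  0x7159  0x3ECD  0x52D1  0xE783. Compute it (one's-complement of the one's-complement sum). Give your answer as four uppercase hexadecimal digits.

One's-complement addition (fold any carry out of bit 15 back into bit 0):
  0xAB42 + 0x7159 = 0x11C9B → wrap carry → 0x1C9C
  0x1C9C + 0x3ECD = 0x05B69
  0x5B69 + 0x52D1 = 0x0AE3A
  0xAE3A + 0xE783 = 0x195BD → wrap carry → 0x95BE
One's-complement sum = 0x95BE.
Checksum = ~0x95BE & 0xFFFF = 0x6A41.

6A41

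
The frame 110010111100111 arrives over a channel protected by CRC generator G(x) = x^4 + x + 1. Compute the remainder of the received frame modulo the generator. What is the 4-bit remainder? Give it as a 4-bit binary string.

Modulo-2 division of 110010111100111 by 10011:
  pos 0: 11001 XOR 10011 = 01010
  pos 1: 10100 XOR 10011 = 00111
  pos 3: 11111 XOR 10011 = 01100
  pos 4: 11001 XOR 10011 = 01010
  pos 5: 10101 XOR 10011 = 00110
  pos 7: 11000 XOR 10011 = 01011
  pos 8: 10111 XOR 10011 = 00100
  pos 10: 10011 XOR 10011 = 00000
Remainder = 0000 (zero — the frame passes the CRC check).

0000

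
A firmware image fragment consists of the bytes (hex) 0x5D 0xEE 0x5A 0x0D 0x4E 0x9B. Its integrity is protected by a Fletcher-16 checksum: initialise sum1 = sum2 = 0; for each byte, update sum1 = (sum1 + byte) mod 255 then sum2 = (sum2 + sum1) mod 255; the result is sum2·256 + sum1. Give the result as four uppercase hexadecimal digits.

Running sums (mod 255):
  after byte 0 (0x5D): sum1=93, sum2=93
  after byte 1 (0xEE): sum1=76, sum2=169
  after byte 2 (0x5A): sum1=166, sum2=80
  after byte 3 (0x0D): sum1=179, sum2=4
  after byte 4 (0x4E): sum1=2, sum2=6
  after byte 5 (0x9B): sum1=157, sum2=163
Checksum = sum2·256 + sum1 = 163·256 + 157 = 41885 = 0xA39D.

A39D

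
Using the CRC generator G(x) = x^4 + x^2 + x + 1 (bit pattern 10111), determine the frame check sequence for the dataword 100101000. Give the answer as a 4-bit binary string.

Append 4 zeros: 1001010000000. Divide by 10111 (XOR where the leading bit is 1):
  pos 0: 10010 XOR 10111 = 00101
  pos 2: 10110 XOR 10111 = 00001
  pos 6: 10000 XOR 10111 = 00111
  pos 8: 11100 XOR 10111 = 01011
Remainder (last 4 bits) = 1011. This is the CRC / FCS.

1011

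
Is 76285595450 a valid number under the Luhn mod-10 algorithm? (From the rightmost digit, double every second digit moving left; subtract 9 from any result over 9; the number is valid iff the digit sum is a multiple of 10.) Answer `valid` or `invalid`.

From the right, keep odd positions and double even positions (subtract 9 from any doubled value over 9):
  doubled (positions 2,4,...): 1 1 1 7 3 → sum 13
  kept (positions 1,3,...): 0 4 9 5 2 7 → sum 27
Total = 40.
40 mod 10 = 0, so the number is valid.

valid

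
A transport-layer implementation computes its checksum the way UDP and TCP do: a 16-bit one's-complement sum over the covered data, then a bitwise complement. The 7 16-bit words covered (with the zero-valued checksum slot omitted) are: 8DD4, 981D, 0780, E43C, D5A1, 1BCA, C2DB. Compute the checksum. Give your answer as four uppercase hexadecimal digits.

3A09

One's-complement addition (fold any carry out of bit 15 back into bit 0):
  0x8DD4 + 0x981D = 0x125F1 → wrap carry → 0x25F2
  0x25F2 + 0x0780 = 0x02D72
  0x2D72 + 0xE43C = 0x111AE → wrap carry → 0x11AF
  0x11AF + 0xD5A1 = 0x0E750
  0xE750 + 0x1BCA = 0x1031A → wrap carry → 0x031B
  0x031B + 0xC2DB = 0x0C5F6
One's-complement sum = 0xC5F6.
Checksum = ~0xC5F6 & 0xFFFF = 0x3A09.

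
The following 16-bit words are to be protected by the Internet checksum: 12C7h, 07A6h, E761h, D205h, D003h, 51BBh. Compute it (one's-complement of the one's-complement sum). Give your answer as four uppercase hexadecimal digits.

0A6C

One's-complement addition (fold any carry out of bit 15 back into bit 0):
  0x12C7 + 0x07A6 = 0x01A6D
  0x1A6D + 0xE761 = 0x101CE → wrap carry → 0x01CF
  0x01CF + 0xD205 = 0x0D3D4
  0xD3D4 + 0xD003 = 0x1A3D7 → wrap carry → 0xA3D8
  0xA3D8 + 0x51BB = 0x0F593
One's-complement sum = 0xF593.
Checksum = ~0xF593 & 0xFFFF = 0x0A6C.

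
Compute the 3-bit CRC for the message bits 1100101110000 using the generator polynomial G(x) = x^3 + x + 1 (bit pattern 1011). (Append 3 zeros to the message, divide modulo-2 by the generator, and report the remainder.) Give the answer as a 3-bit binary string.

010

Append 3 zeros: 1100101110000000. Divide by 1011 (XOR where the leading bit is 1):
  pos 0: 1100 XOR 1011 = 0111
  pos 1: 1111 XOR 1011 = 0100
  pos 2: 1000 XOR 1011 = 0011
  pos 4: 1111 XOR 1011 = 0100
  pos 5: 1001 XOR 1011 = 0010
  pos 7: 1000 XOR 1011 = 0011
  pos 9: 1100 XOR 1011 = 0111
  pos 10: 1110 XOR 1011 = 0101
  pos 11: 1010 XOR 1011 = 0001
Remainder (last 3 bits) = 010. This is the CRC / FCS.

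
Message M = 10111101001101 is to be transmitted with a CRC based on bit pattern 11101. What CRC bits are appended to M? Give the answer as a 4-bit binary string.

1000

Append 4 zeros: 101111010011010000. Divide by 11101 (XOR where the leading bit is 1):
  pos 0: 10111 XOR 11101 = 01010
  pos 1: 10101 XOR 11101 = 01000
  pos 2: 10000 XOR 11101 = 01101
  pos 3: 11011 XOR 11101 = 00110
  pos 5: 11000 XOR 11101 = 00101
  pos 7: 10111 XOR 11101 = 01010
  pos 8: 10100 XOR 11101 = 01001
  pos 9: 10011 XOR 11101 = 01110
  pos 10: 11100 XOR 11101 = 00001
Remainder (last 4 bits) = 1000. This is the CRC / FCS.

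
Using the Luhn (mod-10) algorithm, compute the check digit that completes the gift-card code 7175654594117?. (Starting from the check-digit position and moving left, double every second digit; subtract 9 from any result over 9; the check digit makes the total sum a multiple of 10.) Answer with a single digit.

2

Partial digits right→left: 7 1 1 4 9 5 4 5 6 5 7 1 7
Double every second digit counting from the check-digit position (so the 1st, 3rd, 5th, ... of the partial from the right).
  doubled (with −9 where >9): 5 2 9 8 3 5 5 → sum 37
  kept as-is: 1 4 5 5 5 1 → sum 21
Total = 37 + 21 = 58.
Check digit = (10 − (58 mod 10)) mod 10 = 2.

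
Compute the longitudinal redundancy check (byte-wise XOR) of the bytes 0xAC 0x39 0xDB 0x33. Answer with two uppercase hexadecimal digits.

XOR the bytes together:
  start with 0xAC
  0xAC ⊕ 0x39 = 0x95
  0x95 ⊕ 0xDB = 0x4E
  0x4E ⊕ 0x33 = 0x7D

7D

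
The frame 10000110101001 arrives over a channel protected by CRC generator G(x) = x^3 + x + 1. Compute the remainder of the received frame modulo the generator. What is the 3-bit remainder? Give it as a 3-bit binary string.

Modulo-2 division of 10000110101001 by 1011:
  pos 0: 1000 XOR 1011 = 0011
  pos 2: 1101 XOR 1011 = 0110
  pos 3: 1101 XOR 1011 = 0110
  pos 4: 1100 XOR 1011 = 0111
  pos 5: 1111 XOR 1011 = 0100
  pos 6: 1000 XOR 1011 = 0011
  pos 8: 1110 XOR 1011 = 0101
  pos 9: 1010 XOR 1011 = 0001
Remainder = 011 (nonzero — an error is detected).

011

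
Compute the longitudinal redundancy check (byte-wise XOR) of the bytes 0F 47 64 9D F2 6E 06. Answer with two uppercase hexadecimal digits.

2B

XOR the bytes together:
  start with 0x0F
  0x0F ⊕ 0x47 = 0x48
  0x48 ⊕ 0x64 = 0x2C
  0x2C ⊕ 0x9D = 0xB1
  0xB1 ⊕ 0xF2 = 0x43
  0x43 ⊕ 0x6E = 0x2D
  0x2D ⊕ 0x06 = 0x2B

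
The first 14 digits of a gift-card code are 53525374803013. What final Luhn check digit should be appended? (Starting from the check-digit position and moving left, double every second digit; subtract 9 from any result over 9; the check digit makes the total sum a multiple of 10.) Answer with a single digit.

Partial digits right→left: 3 1 0 3 0 8 4 7 3 5 2 5 3 5
Double every second digit counting from the check-digit position (so the 1st, 3rd, 5th, ... of the partial from the right).
  doubled (with −9 where >9): 6 0 0 8 6 4 6 → sum 30
  kept as-is: 1 3 8 7 5 5 5 → sum 34
Total = 30 + 34 = 64.
Check digit = (10 − (64 mod 10)) mod 10 = 6.

6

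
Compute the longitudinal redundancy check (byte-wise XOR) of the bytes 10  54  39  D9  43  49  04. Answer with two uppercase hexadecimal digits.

XOR the bytes together:
  start with 0x10
  0x10 ⊕ 0x54 = 0x44
  0x44 ⊕ 0x39 = 0x7D
  0x7D ⊕ 0xD9 = 0xA4
  0xA4 ⊕ 0x43 = 0xE7
  0xE7 ⊕ 0x49 = 0xAE
  0xAE ⊕ 0x04 = 0xAA

AA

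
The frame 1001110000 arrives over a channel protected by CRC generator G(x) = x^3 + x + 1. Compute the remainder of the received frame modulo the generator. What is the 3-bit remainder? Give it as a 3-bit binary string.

000

Modulo-2 division of 1001110000 by 1011:
  pos 0: 1001 XOR 1011 = 0010
  pos 2: 1011 XOR 1011 = 0000
Remainder = 000 (zero — the frame passes the CRC check).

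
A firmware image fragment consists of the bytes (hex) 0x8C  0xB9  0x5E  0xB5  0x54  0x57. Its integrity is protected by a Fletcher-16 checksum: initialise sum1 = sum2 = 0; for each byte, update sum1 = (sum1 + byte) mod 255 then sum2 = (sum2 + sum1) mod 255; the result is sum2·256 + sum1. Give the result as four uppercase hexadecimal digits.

8606

Running sums (mod 255):
  after byte 0 (0x8C): sum1=140, sum2=140
  after byte 1 (0xB9): sum1=70, sum2=210
  after byte 2 (0x5E): sum1=164, sum2=119
  after byte 3 (0xB5): sum1=90, sum2=209
  after byte 4 (0x54): sum1=174, sum2=128
  after byte 5 (0x57): sum1=6, sum2=134
Checksum = sum2·256 + sum1 = 134·256 + 6 = 34310 = 0x8606.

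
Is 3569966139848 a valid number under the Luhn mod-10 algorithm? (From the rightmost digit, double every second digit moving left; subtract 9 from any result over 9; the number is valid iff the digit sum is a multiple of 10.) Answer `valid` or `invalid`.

From the right, keep odd positions and double even positions (subtract 9 from any doubled value over 9):
  doubled (positions 2,4,...): 8 9 2 3 9 1 → sum 32
  kept (positions 1,3,...): 8 8 3 6 9 6 3 → sum 43
Total = 75.
75 mod 10 = 5, so the number is invalid.

invalid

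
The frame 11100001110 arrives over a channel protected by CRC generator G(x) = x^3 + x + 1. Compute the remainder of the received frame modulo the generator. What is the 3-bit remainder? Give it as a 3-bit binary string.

Modulo-2 division of 11100001110 by 1011:
  pos 0: 1110 XOR 1011 = 0101
  pos 1: 1010 XOR 1011 = 0001
  pos 4: 1001 XOR 1011 = 0010
  pos 6: 1011 XOR 1011 = 0000
Remainder = 000 (zero — the frame passes the CRC check).

000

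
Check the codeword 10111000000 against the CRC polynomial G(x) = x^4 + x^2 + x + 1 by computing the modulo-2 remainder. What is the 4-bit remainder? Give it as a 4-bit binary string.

0000

Modulo-2 division of 10111000000 by 10111:
  pos 0: 10111 XOR 10111 = 00000
Remainder = 0000 (zero — the frame passes the CRC check).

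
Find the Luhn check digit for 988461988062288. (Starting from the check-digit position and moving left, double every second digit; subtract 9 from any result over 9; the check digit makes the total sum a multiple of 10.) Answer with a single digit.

0

Partial digits right→left: 8 8 2 2 6 0 8 8 9 1 6 4 8 8 9
Double every second digit counting from the check-digit position (so the 1st, 3rd, 5th, ... of the partial from the right).
  doubled (with −9 where >9): 7 4 3 7 9 3 7 9 → sum 49
  kept as-is: 8 2 0 8 1 4 8 → sum 31
Total = 49 + 31 = 80.
Check digit = (10 − (80 mod 10)) mod 10 = 0.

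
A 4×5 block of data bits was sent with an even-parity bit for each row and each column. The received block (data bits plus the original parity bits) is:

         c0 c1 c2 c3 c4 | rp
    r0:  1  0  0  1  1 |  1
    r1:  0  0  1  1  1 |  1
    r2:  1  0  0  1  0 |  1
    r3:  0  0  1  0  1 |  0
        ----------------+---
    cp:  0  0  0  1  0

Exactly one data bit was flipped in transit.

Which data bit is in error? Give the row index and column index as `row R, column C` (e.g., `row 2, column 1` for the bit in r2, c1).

row 2, column 4

Recompute each row's even parity and compare to rp:
  r0: data parity 1, sent rp 1 → ok
  r1: data parity 1, sent rp 1 → ok
  r2: data parity 0, sent rp 1 → mismatch
  r3: data parity 0, sent rp 0 → ok
Recompute each column's even parity and compare to cp:
  c0: data parity 0, sent cp 0 → ok
  c1: data parity 0, sent cp 0 → ok
  c2: data parity 0, sent cp 0 → ok
  c3: data parity 1, sent cp 1 → ok
  c4: data parity 1, sent cp 0 → mismatch
Exactly one row (r2) and one column (c4) fail → the flipped bit is at their intersection.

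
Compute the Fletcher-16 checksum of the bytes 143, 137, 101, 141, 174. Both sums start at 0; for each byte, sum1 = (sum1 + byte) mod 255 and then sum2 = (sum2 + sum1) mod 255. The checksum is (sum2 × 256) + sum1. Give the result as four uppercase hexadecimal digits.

EDBA

Running sums (mod 255):
  after byte 0 (143): sum1=143, sum2=143
  after byte 1 (137): sum1=25, sum2=168
  after byte 2 (101): sum1=126, sum2=39
  after byte 3 (141): sum1=12, sum2=51
  after byte 4 (174): sum1=186, sum2=237
Checksum = sum2·256 + sum1 = 237·256 + 186 = 60858 = 0xEDBA.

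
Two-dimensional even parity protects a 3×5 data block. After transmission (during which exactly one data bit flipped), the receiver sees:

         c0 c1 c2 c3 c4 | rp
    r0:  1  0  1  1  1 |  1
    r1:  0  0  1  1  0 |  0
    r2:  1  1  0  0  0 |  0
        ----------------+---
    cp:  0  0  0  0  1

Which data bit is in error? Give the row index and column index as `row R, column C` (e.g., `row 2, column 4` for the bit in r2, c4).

row 0, column 1

Recompute each row's even parity and compare to rp:
  r0: data parity 0, sent rp 1 → mismatch
  r1: data parity 0, sent rp 0 → ok
  r2: data parity 0, sent rp 0 → ok
Recompute each column's even parity and compare to cp:
  c0: data parity 0, sent cp 0 → ok
  c1: data parity 1, sent cp 0 → mismatch
  c2: data parity 0, sent cp 0 → ok
  c3: data parity 0, sent cp 0 → ok
  c4: data parity 1, sent cp 1 → ok
Exactly one row (r0) and one column (c1) fail → the flipped bit is at their intersection.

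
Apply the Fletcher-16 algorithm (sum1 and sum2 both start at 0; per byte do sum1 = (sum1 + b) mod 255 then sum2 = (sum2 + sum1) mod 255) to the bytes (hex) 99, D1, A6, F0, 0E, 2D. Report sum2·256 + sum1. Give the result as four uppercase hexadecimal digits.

Running sums (mod 255):
  after byte 0 (99): sum1=153, sum2=153
  after byte 1 (D1): sum1=107, sum2=5
  after byte 2 (A6): sum1=18, sum2=23
  after byte 3 (F0): sum1=3, sum2=26
  after byte 4 (0E): sum1=17, sum2=43
  after byte 5 (2D): sum1=62, sum2=105
Checksum = sum2·256 + sum1 = 105·256 + 62 = 26942 = 0x693E.

693E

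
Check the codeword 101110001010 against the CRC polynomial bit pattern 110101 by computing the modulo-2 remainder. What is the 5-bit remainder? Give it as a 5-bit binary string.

00000

Modulo-2 division of 101110001010 by 110101:
  pos 0: 101110 XOR 110101 = 011011
  pos 1: 110110 XOR 110101 = 000011
  pos 5: 110101 XOR 110101 = 000000
Remainder = 00000 (zero — the frame passes the CRC check).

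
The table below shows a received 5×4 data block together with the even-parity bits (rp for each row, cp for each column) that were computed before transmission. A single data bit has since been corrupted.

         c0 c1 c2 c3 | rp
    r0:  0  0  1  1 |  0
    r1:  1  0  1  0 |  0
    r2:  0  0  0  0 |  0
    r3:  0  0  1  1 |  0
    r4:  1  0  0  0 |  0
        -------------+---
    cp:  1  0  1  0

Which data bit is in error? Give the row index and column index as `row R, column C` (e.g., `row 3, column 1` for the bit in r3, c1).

row 4, column 0

Recompute each row's even parity and compare to rp:
  r0: data parity 0, sent rp 0 → ok
  r1: data parity 0, sent rp 0 → ok
  r2: data parity 0, sent rp 0 → ok
  r3: data parity 0, sent rp 0 → ok
  r4: data parity 1, sent rp 0 → mismatch
Recompute each column's even parity and compare to cp:
  c0: data parity 0, sent cp 1 → mismatch
  c1: data parity 0, sent cp 0 → ok
  c2: data parity 1, sent cp 1 → ok
  c3: data parity 0, sent cp 0 → ok
Exactly one row (r4) and one column (c0) fail → the flipped bit is at their intersection.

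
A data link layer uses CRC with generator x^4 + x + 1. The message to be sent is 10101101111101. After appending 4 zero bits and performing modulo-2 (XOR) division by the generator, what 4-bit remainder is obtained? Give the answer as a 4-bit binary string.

1011

Append 4 zeros: 101011011111010000. Divide by 10011 (XOR where the leading bit is 1):
  pos 0: 10101 XOR 10011 = 00110
  pos 2: 11010 XOR 10011 = 01001
  pos 3: 10011 XOR 10011 = 00000
  pos 8: 11110 XOR 10011 = 01101
  pos 9: 11011 XOR 10011 = 01000
  pos 10: 10000 XOR 10011 = 00011
  pos 13: 11000 XOR 10011 = 01011
Remainder (last 4 bits) = 1011. This is the CRC / FCS.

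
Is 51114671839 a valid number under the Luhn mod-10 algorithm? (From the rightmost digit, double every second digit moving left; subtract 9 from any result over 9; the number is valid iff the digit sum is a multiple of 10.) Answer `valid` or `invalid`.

invalid

From the right, keep odd positions and double even positions (subtract 9 from any doubled value over 9):
  doubled (positions 2,4,...): 6 2 3 2 2 → sum 15
  kept (positions 1,3,...): 9 8 7 4 1 5 → sum 34
Total = 49.
49 mod 10 = 9, so the number is invalid.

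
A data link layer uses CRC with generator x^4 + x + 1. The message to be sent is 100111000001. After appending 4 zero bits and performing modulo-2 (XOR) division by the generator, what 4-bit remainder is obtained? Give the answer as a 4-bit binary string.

Append 4 zeros: 1001110000010000. Divide by 10011 (XOR where the leading bit is 1):
  pos 0: 10011 XOR 10011 = 00000
  pos 5: 10000 XOR 10011 = 00011
  pos 8: 11010 XOR 10011 = 01001
  pos 9: 10010 XOR 10011 = 00001
Remainder (last 4 bits) = 0100. This is the CRC / FCS.

0100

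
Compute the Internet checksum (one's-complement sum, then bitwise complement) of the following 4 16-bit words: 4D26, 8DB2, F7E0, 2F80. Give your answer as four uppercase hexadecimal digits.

One's-complement addition (fold any carry out of bit 15 back into bit 0):
  0x4D26 + 0x8DB2 = 0x0DAD8
  0xDAD8 + 0xF7E0 = 0x1D2B8 → wrap carry → 0xD2B9
  0xD2B9 + 0x2F80 = 0x10239 → wrap carry → 0x023A
One's-complement sum = 0x023A.
Checksum = ~0x023A & 0xFFFF = 0xFDC5.

FDC5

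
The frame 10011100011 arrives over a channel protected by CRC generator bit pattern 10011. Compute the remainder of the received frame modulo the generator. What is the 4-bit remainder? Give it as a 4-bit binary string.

0101

Modulo-2 division of 10011100011 by 10011:
  pos 0: 10011 XOR 10011 = 00000
  pos 5: 10001 XOR 10011 = 00010
Remainder = 0101 (nonzero — an error is detected).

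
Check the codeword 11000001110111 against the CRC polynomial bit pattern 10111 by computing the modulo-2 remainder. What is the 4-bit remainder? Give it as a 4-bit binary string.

0000

Modulo-2 division of 11000001110111 by 10111:
  pos 0: 11000 XOR 10111 = 01111
  pos 1: 11110 XOR 10111 = 01001
  pos 2: 10010 XOR 10111 = 00101
  pos 4: 10111 XOR 10111 = 00000
  pos 9: 10111 XOR 10111 = 00000
Remainder = 0000 (zero — the frame passes the CRC check).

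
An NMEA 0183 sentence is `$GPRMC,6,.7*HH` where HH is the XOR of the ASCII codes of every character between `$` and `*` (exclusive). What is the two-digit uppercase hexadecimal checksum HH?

XOR the ASCII codes of the payload characters:
  'G' = 0x47 → acc = 0x47
  'P' = 0x50 → acc = 0x17
  'R' = 0x52 → acc = 0x45
  'M' = 0x4D → acc = 0x08
  'C' = 0x43 → acc = 0x4B
  ',' = 0x2C → acc = 0x67
  '6' = 0x36 → acc = 0x51
  ',' = 0x2C → acc = 0x7D
  '.' = 0x2E → acc = 0x53
  '7' = 0x37 → acc = 0x64
Checksum = 0x64.

64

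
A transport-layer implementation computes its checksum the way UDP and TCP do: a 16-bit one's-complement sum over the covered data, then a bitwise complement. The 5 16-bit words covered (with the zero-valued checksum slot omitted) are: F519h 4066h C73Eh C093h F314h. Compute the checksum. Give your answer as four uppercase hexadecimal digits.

One's-complement addition (fold any carry out of bit 15 back into bit 0):
  0xF519 + 0x4066 = 0x1357F → wrap carry → 0x3580
  0x3580 + 0xC73E = 0x0FCBE
  0xFCBE + 0xC093 = 0x1BD51 → wrap carry → 0xBD52
  0xBD52 + 0xF314 = 0x1B066 → wrap carry → 0xB067
One's-complement sum = 0xB067.
Checksum = ~0xB067 & 0xFFFF = 0x4F98.

4F98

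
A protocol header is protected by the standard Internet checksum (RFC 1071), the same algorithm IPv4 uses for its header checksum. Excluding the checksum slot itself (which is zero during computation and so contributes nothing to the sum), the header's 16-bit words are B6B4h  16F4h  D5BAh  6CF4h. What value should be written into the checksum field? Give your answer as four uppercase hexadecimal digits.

One's-complement addition (fold any carry out of bit 15 back into bit 0):
  0xB6B4 + 0x16F4 = 0x0CDA8
  0xCDA8 + 0xD5BA = 0x1A362 → wrap carry → 0xA363
  0xA363 + 0x6CF4 = 0x11057 → wrap carry → 0x1058
One's-complement sum = 0x1058.
Checksum = ~0x1058 & 0xFFFF = 0xEFA7.

EFA7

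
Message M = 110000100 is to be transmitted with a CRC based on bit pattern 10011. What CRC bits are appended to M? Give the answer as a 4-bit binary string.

Append 4 zeros: 1100001000000. Divide by 10011 (XOR where the leading bit is 1):
  pos 0: 11000 XOR 10011 = 01011
  pos 1: 10110 XOR 10011 = 00101
  pos 3: 10110 XOR 10011 = 00101
  pos 5: 10100 XOR 10011 = 00111
  pos 7: 11100 XOR 10011 = 01111
  pos 8: 11110 XOR 10011 = 01101
Remainder (last 4 bits) = 1101. This is the CRC / FCS.

1101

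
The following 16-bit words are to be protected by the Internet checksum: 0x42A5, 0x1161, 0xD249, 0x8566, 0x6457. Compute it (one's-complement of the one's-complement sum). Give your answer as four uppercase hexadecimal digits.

One's-complement addition (fold any carry out of bit 15 back into bit 0):
  0x42A5 + 0x1161 = 0x05406
  0x5406 + 0xD249 = 0x1264F → wrap carry → 0x2650
  0x2650 + 0x8566 = 0x0ABB6
  0xABB6 + 0x6457 = 0x1100D → wrap carry → 0x100E
One's-complement sum = 0x100E.
Checksum = ~0x100E & 0xFFFF = 0xEFF1.

EFF1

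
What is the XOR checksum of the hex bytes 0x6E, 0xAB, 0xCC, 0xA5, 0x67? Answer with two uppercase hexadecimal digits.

XOR the bytes together:
  start with 0x6E
  0x6E ⊕ 0xAB = 0xC5
  0xC5 ⊕ 0xCC = 0x09
  0x09 ⊕ 0xA5 = 0xAC
  0xAC ⊕ 0x67 = 0xCB

CB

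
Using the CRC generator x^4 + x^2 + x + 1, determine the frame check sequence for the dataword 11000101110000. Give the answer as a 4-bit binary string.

Append 4 zeros: 110001011100000000. Divide by 10111 (XOR where the leading bit is 1):
  pos 0: 11000 XOR 10111 = 01111
  pos 1: 11111 XOR 10111 = 01000
  pos 2: 10000 XOR 10111 = 00111
  pos 4: 11111 XOR 10111 = 01000
  pos 5: 10001 XOR 10111 = 00110
  pos 7: 11000 XOR 10111 = 01111
  pos 8: 11110 XOR 10111 = 01001
  pos 9: 10010 XOR 10111 = 00101
  pos 11: 10100 XOR 10111 = 00011
Remainder (last 4 bits) = 1100. This is the CRC / FCS.

1100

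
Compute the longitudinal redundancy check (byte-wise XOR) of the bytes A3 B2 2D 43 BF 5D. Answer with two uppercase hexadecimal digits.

XOR the bytes together:
  start with 0xA3
  0xA3 ⊕ 0xB2 = 0x11
  0x11 ⊕ 0x2D = 0x3C
  0x3C ⊕ 0x43 = 0x7F
  0x7F ⊕ 0xBF = 0xC0
  0xC0 ⊕ 0x5D = 0x9D

9D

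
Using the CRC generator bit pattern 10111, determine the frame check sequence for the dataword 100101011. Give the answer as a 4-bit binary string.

Append 4 zeros: 1001010110000. Divide by 10111 (XOR where the leading bit is 1):
  pos 0: 10010 XOR 10111 = 00101
  pos 2: 10110 XOR 10111 = 00001
  pos 6: 11100 XOR 10111 = 01011
  pos 7: 10110 XOR 10111 = 00001
Remainder (last 4 bits) = 0010. This is the CRC / FCS.

0010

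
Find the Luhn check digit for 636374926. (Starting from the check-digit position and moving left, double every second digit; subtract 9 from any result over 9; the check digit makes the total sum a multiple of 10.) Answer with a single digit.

5

Partial digits right→left: 6 2 9 4 7 3 6 3 6
Double every second digit counting from the check-digit position (so the 1st, 3rd, 5th, ... of the partial from the right).
  doubled (with −9 where >9): 3 9 5 3 3 → sum 23
  kept as-is: 2 4 3 3 → sum 12
Total = 23 + 12 = 35.
Check digit = (10 − (35 mod 10)) mod 10 = 5.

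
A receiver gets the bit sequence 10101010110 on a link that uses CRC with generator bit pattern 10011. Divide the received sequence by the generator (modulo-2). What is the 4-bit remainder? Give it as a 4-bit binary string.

Modulo-2 division of 10101010110 by 10011:
  pos 0: 10101 XOR 10011 = 00110
  pos 2: 11001 XOR 10011 = 01010
  pos 3: 10100 XOR 10011 = 00111
  pos 5: 11111 XOR 10011 = 01100
  pos 6: 11000 XOR 10011 = 01011
Remainder = 1011 (nonzero — an error is detected).

1011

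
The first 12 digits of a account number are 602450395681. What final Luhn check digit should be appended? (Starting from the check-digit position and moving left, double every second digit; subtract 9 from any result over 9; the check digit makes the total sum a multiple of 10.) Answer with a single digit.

9

Partial digits right→left: 1 8 6 5 9 3 0 5 4 2 0 6
Double every second digit counting from the check-digit position (so the 1st, 3rd, 5th, ... of the partial from the right).
  doubled (with −9 where >9): 2 3 9 0 8 0 → sum 22
  kept as-is: 8 5 3 5 2 6 → sum 29
Total = 22 + 29 = 51.
Check digit = (10 − (51 mod 10)) mod 10 = 9.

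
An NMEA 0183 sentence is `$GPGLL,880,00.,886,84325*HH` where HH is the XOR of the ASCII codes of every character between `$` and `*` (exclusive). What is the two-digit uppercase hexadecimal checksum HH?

40

XOR the ASCII codes of the payload characters:
  'G' = 0x47 → acc = 0x47
  'P' = 0x50 → acc = 0x17
  'G' = 0x47 → acc = 0x50
  'L' = 0x4C → acc = 0x1C
  'L' = 0x4C → acc = 0x50
  ',' = 0x2C → acc = 0x7C
  '8' = 0x38 → acc = 0x44
  '8' = 0x38 → acc = 0x7C
  '0' = 0x30 → acc = 0x4C
  ',' = 0x2C → acc = 0x60
  '0' = 0x30 → acc = 0x50
  '0' = 0x30 → acc = 0x60
  '.' = 0x2E → acc = 0x4E
  ',' = 0x2C → acc = 0x62
  '8' = 0x38 → acc = 0x5A
  '8' = 0x38 → acc = 0x62
  '6' = 0x36 → acc = 0x54
  ',' = 0x2C → acc = 0x78
  '8' = 0x38 → acc = 0x40
  '4' = 0x34 → acc = 0x74
  '3' = 0x33 → acc = 0x47
  '2' = 0x32 → acc = 0x75
  '5' = 0x35 → acc = 0x40
Checksum = 0x40.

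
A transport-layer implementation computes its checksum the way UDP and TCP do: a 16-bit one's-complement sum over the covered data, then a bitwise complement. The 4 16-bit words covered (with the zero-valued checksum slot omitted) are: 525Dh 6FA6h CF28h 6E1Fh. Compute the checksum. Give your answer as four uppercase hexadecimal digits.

One's-complement addition (fold any carry out of bit 15 back into bit 0):
  0x525D + 0x6FA6 = 0x0C203
  0xC203 + 0xCF28 = 0x1912B → wrap carry → 0x912C
  0x912C + 0x6E1F = 0x0FF4B
One's-complement sum = 0xFF4B.
Checksum = ~0xFF4B & 0xFFFF = 0x00B4.

00B4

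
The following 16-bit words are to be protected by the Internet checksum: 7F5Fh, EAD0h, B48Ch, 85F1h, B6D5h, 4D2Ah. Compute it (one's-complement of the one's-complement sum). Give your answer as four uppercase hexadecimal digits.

5751

One's-complement addition (fold any carry out of bit 15 back into bit 0):
  0x7F5F + 0xEAD0 = 0x16A2F → wrap carry → 0x6A30
  0x6A30 + 0xB48C = 0x11EBC → wrap carry → 0x1EBD
  0x1EBD + 0x85F1 = 0x0A4AE
  0xA4AE + 0xB6D5 = 0x15B83 → wrap carry → 0x5B84
  0x5B84 + 0x4D2A = 0x0A8AE
One's-complement sum = 0xA8AE.
Checksum = ~0xA8AE & 0xFFFF = 0x5751.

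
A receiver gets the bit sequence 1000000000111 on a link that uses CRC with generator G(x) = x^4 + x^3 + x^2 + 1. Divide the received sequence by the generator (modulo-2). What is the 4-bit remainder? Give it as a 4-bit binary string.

Modulo-2 division of 1000000000111 by 11101:
  pos 0: 10000 XOR 11101 = 01101
  pos 1: 11010 XOR 11101 = 00111
  pos 3: 11100 XOR 11101 = 00001
  pos 7: 10011 XOR 11101 = 01110
  pos 8: 11101 XOR 11101 = 00000
Remainder = 0000 (zero — the frame passes the CRC check).

0000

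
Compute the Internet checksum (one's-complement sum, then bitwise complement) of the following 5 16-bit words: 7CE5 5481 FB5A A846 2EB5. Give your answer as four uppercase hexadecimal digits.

5C42

One's-complement addition (fold any carry out of bit 15 back into bit 0):
  0x7CE5 + 0x5481 = 0x0D166
  0xD166 + 0xFB5A = 0x1CCC0 → wrap carry → 0xCCC1
  0xCCC1 + 0xA846 = 0x17507 → wrap carry → 0x7508
  0x7508 + 0x2EB5 = 0x0A3BD
One's-complement sum = 0xA3BD.
Checksum = ~0xA3BD & 0xFFFF = 0x5C42.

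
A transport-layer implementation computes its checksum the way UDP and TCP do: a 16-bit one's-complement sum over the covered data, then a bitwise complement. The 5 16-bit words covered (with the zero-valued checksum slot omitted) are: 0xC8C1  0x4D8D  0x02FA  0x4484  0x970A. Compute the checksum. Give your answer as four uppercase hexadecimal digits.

0B28

One's-complement addition (fold any carry out of bit 15 back into bit 0):
  0xC8C1 + 0x4D8D = 0x1164E → wrap carry → 0x164F
  0x164F + 0x02FA = 0x01949
  0x1949 + 0x4484 = 0x05DCD
  0x5DCD + 0x970A = 0x0F4D7
One's-complement sum = 0xF4D7.
Checksum = ~0xF4D7 & 0xFFFF = 0x0B28.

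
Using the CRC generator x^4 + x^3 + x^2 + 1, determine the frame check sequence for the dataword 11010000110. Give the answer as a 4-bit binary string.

1011

Append 4 zeros: 110100001100000. Divide by 11101 (XOR where the leading bit is 1):
  pos 0: 11010 XOR 11101 = 00111
  pos 2: 11100 XOR 11101 = 00001
  pos 6: 10110 XOR 11101 = 01011
  pos 7: 10110 XOR 11101 = 01011
  pos 8: 10110 XOR 11101 = 01011
  pos 9: 10110 XOR 11101 = 01011
  pos 10: 10110 XOR 11101 = 01011
Remainder (last 4 bits) = 1011. This is the CRC / FCS.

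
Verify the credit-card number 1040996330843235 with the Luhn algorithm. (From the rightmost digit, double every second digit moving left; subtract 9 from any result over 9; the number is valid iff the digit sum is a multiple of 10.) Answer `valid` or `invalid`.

valid

From the right, keep odd positions and double even positions (subtract 9 from any doubled value over 9):
  doubled (positions 2,4,...): 6 6 7 6 3 9 8 2 → sum 47
  kept (positions 1,3,...): 5 2 4 0 3 9 0 0 → sum 23
Total = 70.
70 mod 10 = 0, so the number is valid.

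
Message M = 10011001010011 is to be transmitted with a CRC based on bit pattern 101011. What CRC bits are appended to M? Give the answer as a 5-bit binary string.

Append 5 zeros: 1001100101001100000. Divide by 101011 (XOR where the leading bit is 1):
  pos 0: 100110 XOR 101011 = 001101
  pos 2: 110101 XOR 101011 = 011110
  pos 3: 111100 XOR 101011 = 010111
  pos 4: 101111 XOR 101011 = 000100
  pos 7: 100001 XOR 101011 = 001010
  pos 9: 101010 XOR 101011 = 000001
Remainder (last 5 bits) = 10000. This is the CRC / FCS.

10000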